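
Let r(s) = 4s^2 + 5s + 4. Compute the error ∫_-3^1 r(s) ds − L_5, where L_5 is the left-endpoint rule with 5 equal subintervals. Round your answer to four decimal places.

-6.5067

Exact integral: ∫_-3^1 r(s) ds ≈ 33.333333.
L_5 = 39.84.
Error ≈ 33.333333 − 39.84 ≈ -6.5067.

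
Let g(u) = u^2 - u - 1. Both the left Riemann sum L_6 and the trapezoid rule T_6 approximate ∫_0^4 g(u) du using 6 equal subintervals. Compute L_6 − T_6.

-4

L_6 ≈ 5.62962963.
T_6 ≈ 9.62962963.
L_6 − T_6 = -4.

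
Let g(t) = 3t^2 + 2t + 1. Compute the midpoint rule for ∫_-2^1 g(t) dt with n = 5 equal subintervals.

Δt = (1 − (-2))/5 = 0.6.
Midpoints: -1.7, -1.1, -0.5, 0.1, 0.7.
g(-1.7) = 6.27, g(-1.1) = 2.43, g(-0.5) = 0.75, g(0.1) = 1.23, g(0.7) = 3.87.
Sum = Δt · [g(-1.7) + g(-1.1) + g(-0.5) + g(0.1) + g(0.7)].
Sum = 8.73.

8.73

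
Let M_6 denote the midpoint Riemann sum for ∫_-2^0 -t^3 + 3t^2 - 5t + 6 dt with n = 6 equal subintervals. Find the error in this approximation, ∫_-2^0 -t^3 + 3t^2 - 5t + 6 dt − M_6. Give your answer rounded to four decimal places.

0.1111

Exact integral: ∫_-2^0 f(t) dt = 34.
M_6 ≈ 33.888889.
Error ≈ 34 − 33.888889 ≈ 0.1111.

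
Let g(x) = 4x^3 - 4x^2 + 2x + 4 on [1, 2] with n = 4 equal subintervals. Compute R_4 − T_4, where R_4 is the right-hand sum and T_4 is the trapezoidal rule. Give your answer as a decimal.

2.25

R_4 = 15.0625.
T_4 = 12.8125.
R_4 − T_4 = 2.25.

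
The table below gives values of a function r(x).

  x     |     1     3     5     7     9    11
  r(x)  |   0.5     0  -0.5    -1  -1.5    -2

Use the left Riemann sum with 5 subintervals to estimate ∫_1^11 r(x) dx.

-5

Δx = 2.
Sum = 2·[0.5 + 0 + (-0.5) + (-1) + (-1.5)] = -5.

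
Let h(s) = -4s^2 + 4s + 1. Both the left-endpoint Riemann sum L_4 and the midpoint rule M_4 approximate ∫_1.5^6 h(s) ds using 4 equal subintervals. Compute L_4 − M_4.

60.1171875

L_4 = -149.484375.
M_4 = -209.6015625.
L_4 − M_4 = 60.1171875.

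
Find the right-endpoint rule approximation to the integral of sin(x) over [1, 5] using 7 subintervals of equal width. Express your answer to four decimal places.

-0.2648

Δx = (5 − 1)/7 = 4/7.
Right endpoints: 11/7, 15/7, 19/7, 23/7, 27/7, 31/7, 5.
f(11/7) ≈ 1.0000, f(15/7) ≈ 0.8408, f(19/7) ≈ 0.4144, f(23/7) ≈ -0.1436, f(27/7) ≈ -0.6560, f(31/7) ≈ -0.9600, f(5) ≈ -0.9589.
Sum = Δx · [f(11/7) + f(15/7) + f(19/7) + ...].
Sum ≈ -0.2648.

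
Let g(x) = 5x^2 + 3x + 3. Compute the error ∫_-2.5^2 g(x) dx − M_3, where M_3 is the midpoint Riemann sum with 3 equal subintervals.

Exact integral: ∫_-2.5^2 g(x) dx = 49.5.
M_3 = 45.28125.
Error = 49.5 − 45.28125 = 4.21875.

4.21875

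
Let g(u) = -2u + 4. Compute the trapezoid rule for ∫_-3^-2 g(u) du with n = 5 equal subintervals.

9

Δu = (-2 − (-3))/5 = 0.2.
g(-3) = 10, g(-2.8) = 9.6, g(-2.6) = 9.2, g(-2.4) = 8.8, g(-2.2) = 8.4, g(-2) = 8.
T_5 = (Δu/2)·[g(u_0) + 2g(u_1) + ... + 2g(u_{4}) + g(u_5)].
Sum = 9.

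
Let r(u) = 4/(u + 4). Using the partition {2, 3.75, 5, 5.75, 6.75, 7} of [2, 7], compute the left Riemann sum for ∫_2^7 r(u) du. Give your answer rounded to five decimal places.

Subinterval widths: 1.75, 1.25, 0.75, 1, 0.25.
Left endpoints: 2, 3.75, 5, 5.75, 6.75.
r(2) = 2/3, r(3.75) = 16/31, r(5) = 4/9, r(5.75) = 16/39, r(6.75) = 16/43.
Sum = Σ Δu_i · r(u_i).
Sum ≈ 2.64844.

2.64844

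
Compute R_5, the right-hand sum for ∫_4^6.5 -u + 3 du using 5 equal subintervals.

Δu = (6.5 − 4)/5 = 0.5.
Right endpoints: 4.5, 5, 5.5, 6, 6.5.
f(4.5) = -1.5, f(5) = -2, f(5.5) = -2.5, f(6) = -3, f(6.5) = -3.5.
Sum = Δu · [f(4.5) + f(5) + f(5.5) + f(6) + f(6.5)].
Sum = -6.25.

-6.25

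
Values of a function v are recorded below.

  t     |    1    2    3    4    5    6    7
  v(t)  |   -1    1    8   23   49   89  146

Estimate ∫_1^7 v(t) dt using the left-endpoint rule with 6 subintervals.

169

Δt = 1.
Sum = 1·[(-1) + 1 + 8 + 23 + 49 + 89] = 169.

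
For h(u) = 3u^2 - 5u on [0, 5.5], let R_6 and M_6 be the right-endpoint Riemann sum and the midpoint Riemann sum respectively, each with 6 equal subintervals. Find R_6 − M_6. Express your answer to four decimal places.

R_6 ≈ 122.050347.
M_6 ≈ 89.594618.
R_6 − M_6 ≈ 32.4557.

32.4557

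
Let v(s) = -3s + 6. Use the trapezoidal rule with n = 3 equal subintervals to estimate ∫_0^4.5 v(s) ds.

-3.375

Δs = (4.5 − 0)/3 = 1.5.
v(0) = 6, v(1.5) = 1.5, v(3) = -3, v(4.5) = -7.5.
T_3 = (Δs/2)·[v(s_0) + 2v(s_1) + 2v(s_2) + v(s_3)].
Sum = -3.375.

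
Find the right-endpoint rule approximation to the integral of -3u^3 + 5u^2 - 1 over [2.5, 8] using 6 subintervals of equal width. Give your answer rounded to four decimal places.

-2803.6266

Δu = (8 − 2.5)/6 = 11/12.
Right endpoints: 41/12, 13/3, 5.25, 37/6, 85/12, 8.
f(41/12) = -11959/192, f(13/3) = -1361/9, f(5.25) = -297.296875, f(37/6) = -514.375, f(85/12) = -470201/576, f(8) = -1217.
Sum = Δu · [f(41/12) + f(13/3) + f(5.25) + ...].
Sum ≈ -2803.6266.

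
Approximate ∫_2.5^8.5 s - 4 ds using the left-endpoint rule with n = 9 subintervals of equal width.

Δs = (8.5 − 2.5)/9 = 2/3.
Left endpoints: 2.5, 19/6, 23/6, 4.5, 31/6, 35/6, 6.5, 43/6, 47/6.
f(2.5) = -1.5, f(19/6) = -5/6, f(23/6) = -1/6, f(4.5) = 0.5, f(31/6) = 7/6, f(35/6) = 11/6, f(6.5) = 2.5, f(43/6) = 19/6, f(47/6) = 23/6.
Sum = Δs · [f(2.5) + f(19/6) + f(23/6) + ...].
Sum = 7.

7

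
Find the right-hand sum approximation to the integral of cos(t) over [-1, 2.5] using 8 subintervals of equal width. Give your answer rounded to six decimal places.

1.123460

Δt = (2.5 − (-1))/8 = 0.4375.
Right endpoints: -0.5625, -0.125, 0.3125, 0.75, 1.1875, 1.625, 2.0625, 2.5.
f(-0.5625) ≈ 0.845924, f(-0.125) ≈ 0.992198, f(0.3125) ≈ 0.951568, f(0.75) ≈ 0.731689, f(1.1875) ≈ 0.373980, f(1.625) ≈ -0.054177, f(2.0625) ≈ -0.472128, f(2.5) ≈ -0.801144.
Sum = Δt · [f(-0.5625) + f(-0.125) + f(0.3125) + ...].
Sum ≈ 1.123460.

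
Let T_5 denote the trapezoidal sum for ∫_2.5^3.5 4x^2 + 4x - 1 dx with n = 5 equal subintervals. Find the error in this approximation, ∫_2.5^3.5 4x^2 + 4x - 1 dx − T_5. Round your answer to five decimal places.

Exact integral: ∫_2.5^3.5 f(x) dx ≈ 47.3333333.
T_5 = 47.36.
Error ≈ 47.3333333 − 47.36 ≈ -0.02667.

-0.02667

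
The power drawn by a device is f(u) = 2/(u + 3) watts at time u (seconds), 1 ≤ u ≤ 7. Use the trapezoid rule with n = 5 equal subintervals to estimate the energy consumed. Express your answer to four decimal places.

Δu = (7 − 1)/5 = 1.2.
f(1) = 0.5, f(2.2) = 5/13, f(3.4) = 0.3125, f(4.6) = 5/19, f(5.8) = 5/22, f(7) = 0.2.
T_5 = (Δu/2)·[f(u_0) + 2f(u_1) + ... + 2f(u_{4}) + f(u_5)].
Sum ≈ 1.8451.

1.8451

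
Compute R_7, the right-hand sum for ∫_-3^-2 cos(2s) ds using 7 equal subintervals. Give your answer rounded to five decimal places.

0.12180

Δs = (-2 − (-3))/7 = 1/7.
Right endpoints: -20/7, -19/7, -18/7, -17/7, -16/7, -15/7, -2.
f(-20/7) ≈ 0.84249, f(-19/7) ≈ 0.65651, f(-18/7) ≈ 0.41730, f(-17/7) ≈ 0.14425, f(-16/7) ≈ -0.14049, f(-15/7) ≈ -0.41385, f(-2) ≈ -0.65364.
Sum = Δs · [f(-20/7) + f(-19/7) + f(-18/7) + ...].
Sum ≈ 0.12180.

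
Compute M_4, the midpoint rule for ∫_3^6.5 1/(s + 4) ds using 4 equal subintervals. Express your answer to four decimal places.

Δs = (6.5 − 3)/4 = 0.875.
Midpoints: 3.4375, 4.3125, 5.1875, 6.0625.
f(3.4375) = 16/119, f(4.3125) = 16/133, f(5.1875) = 16/147, f(6.0625) = 16/161.
Sum = Δs · [f(3.4375) + f(4.3125) + f(5.1875) + f(6.0625)].
Sum ≈ 0.4051.

0.4051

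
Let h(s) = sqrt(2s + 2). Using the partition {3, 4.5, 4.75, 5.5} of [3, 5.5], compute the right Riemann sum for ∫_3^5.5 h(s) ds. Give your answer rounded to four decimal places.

Subinterval widths: 1.5, 0.25, 0.75.
Right endpoints: 4.5, 4.75, 5.5.
h(4.5) ≈ 3.3166, h(4.75) ≈ 3.3912, h(5.5) ≈ 3.6056.
Sum = Σ Δs_i · h(s_i).
Sum ≈ 8.5269.

8.5269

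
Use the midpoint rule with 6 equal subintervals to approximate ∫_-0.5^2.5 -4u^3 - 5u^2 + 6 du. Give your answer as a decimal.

-46.1875

Δu = (2.5 − (-0.5))/6 = 0.5.
Midpoints: -0.25, 0.25, 0.75, 1.25, 1.75, 2.25.
f(-0.25) = 5.75, f(0.25) = 5.625, f(0.75) = 1.5, f(1.25) = -9.625, f(1.75) = -30.75, f(2.25) = -64.875.
Sum = Δu · [f(-0.25) + f(0.25) + f(0.75) + ...].
Sum = -46.1875.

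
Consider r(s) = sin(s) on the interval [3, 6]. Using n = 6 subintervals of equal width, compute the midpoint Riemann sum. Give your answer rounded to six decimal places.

-1.970626

Δs = (6 − 3)/6 = 0.5.
Midpoints: 3.25, 3.75, 4.25, 4.75, 5.25, 5.75.
r(3.25) ≈ -0.108195, r(3.75) ≈ -0.571561, r(4.25) ≈ -0.894989, r(4.75) ≈ -0.999293, r(5.25) ≈ -0.858934, r(5.75) ≈ -0.508279.
Sum = Δs · [r(3.25) + r(3.75) + r(4.25) + ...].
Sum ≈ -1.970626.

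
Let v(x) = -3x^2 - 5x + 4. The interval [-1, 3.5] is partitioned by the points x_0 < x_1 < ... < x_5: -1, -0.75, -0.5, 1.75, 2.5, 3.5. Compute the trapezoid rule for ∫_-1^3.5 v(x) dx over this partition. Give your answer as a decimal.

Subinterval widths: 0.25, 0.25, 2.25, 0.75, 1.
v(-1) = 6, v(-0.75) = 6.0625, v(-0.5) = 5.75, v(1.75) = -13.9375, v(2.5) = -27.25, v(3.5) = -50.25.
On each subinterval the trapezoid contributes (Δx_i/2)·[v(x_{i-1}) + v(x_i)].
Sum = -60.421875.

-60.421875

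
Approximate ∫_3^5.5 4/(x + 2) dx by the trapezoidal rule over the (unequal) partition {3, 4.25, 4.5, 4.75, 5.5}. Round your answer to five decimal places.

1.63014

Subinterval widths: 1.25, 0.25, 0.25, 0.75.
f(3) = 0.8, f(4.25) = 0.64, f(4.5) = 8/13, f(4.75) = 16/27, f(5.5) = 8/15.
On each subinterval the trapezoid contributes (Δx_i/2)·[f(x_{i-1}) + f(x_i)].
Sum ≈ 1.63014.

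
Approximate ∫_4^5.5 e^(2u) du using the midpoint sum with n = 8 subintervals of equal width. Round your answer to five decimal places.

Δu = (5.5 − 4)/8 = 0.1875.
Midpoints: 4.09375, 4.28125, 4.46875, 4.65625, 4.84375, 5.03125, 5.21875, 5.40625.
f(4.09375) ≈ 3595.72170, f(4.28125) ≈ 5231.74420, f(4.46875) ≈ 7612.14289, f(4.65625) ≈ 11075.60255, f(4.84375) ≈ 16114.90663, f(5.03125) ≈ 23447.05079, f(5.21875) ≈ 34115.25759, f(5.40625) ≈ 49637.40691.
Sum = Δu · [f(4.09375) + f(4.28125) + f(4.46875) + ...].
Sum ≈ 28280.59374.

28280.59374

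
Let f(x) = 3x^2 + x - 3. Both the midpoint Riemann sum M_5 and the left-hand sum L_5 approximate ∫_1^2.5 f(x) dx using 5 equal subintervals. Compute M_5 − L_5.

2.48625

M_5 = 12.71625.
L_5 = 10.23.
M_5 − L_5 = 2.48625.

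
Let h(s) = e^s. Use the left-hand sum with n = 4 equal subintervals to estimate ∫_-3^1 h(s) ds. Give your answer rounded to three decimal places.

Δs = (1 − (-3))/4 = 1.
Left endpoints: -3, -2, -1, 0.
h(-3) ≈ 0.050, h(-2) ≈ 0.135, h(-1) ≈ 0.368, h(0) ≈ 1.000.
Sum = Δs · [h(-3) + h(-2) + h(-1) + h(0)].
Sum ≈ 1.553.

1.553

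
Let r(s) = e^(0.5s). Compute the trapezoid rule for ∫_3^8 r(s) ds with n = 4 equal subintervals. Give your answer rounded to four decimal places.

103.4747

Δs = (8 − 3)/4 = 1.25.
r(3) ≈ 4.4817, r(4.25) ≈ 8.3729, r(5.5) ≈ 15.6426, r(6.75) ≈ 29.2243, r(8) ≈ 54.5982.
T_4 = (Δs/2)·[r(s_0) + 2r(s_1) + 2r(s_2) + 2r(s_3) + r(s_4)].
Sum ≈ 103.4747.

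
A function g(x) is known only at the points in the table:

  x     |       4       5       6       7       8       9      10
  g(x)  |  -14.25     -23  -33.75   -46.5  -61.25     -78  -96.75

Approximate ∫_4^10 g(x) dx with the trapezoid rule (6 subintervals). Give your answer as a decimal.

-298

Δx = 1.
T_6 = (1/2)·[(-14.25) + 2·(-23) + 2·(-33.75) + 2·(-46.5) + 2·(-61.25) + 2·(-78) + (-96.75)] = -298.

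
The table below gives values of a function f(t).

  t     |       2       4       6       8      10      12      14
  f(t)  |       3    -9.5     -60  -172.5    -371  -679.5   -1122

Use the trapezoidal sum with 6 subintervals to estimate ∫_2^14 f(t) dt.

-3704

Δt = 2.
T_6 = (2/2)·[3 + 2·(-9.5) + 2·(-60) + 2·(-172.5) + 2·(-371) + 2·(-679.5) + (-1122)] = -3704.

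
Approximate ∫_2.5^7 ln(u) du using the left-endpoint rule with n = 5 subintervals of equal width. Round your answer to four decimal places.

6.3501

Δu = (7 − 2.5)/5 = 0.9.
Left endpoints: 2.5, 3.4, 4.3, 5.2, 6.1.
f(2.5) ≈ 0.9163, f(3.4) ≈ 1.2238, f(4.3) ≈ 1.4586, f(5.2) ≈ 1.6487, f(6.1) ≈ 1.8083.
Sum = Δu · [f(2.5) + f(3.4) + f(4.3) + f(5.2) + f(6.1)].
Sum ≈ 6.3501.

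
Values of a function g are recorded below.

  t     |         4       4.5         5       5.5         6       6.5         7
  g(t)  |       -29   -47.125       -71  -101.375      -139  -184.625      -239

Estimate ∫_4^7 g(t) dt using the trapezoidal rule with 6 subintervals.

-338.5625

Δt = 0.5.
T_6 = (0.5/2)·[(-29) + 2·(-47.125) + 2·(-71) + 2·(-101.375) + 2·(-139) + 2·(-184.625) + (-239)] = -338.5625.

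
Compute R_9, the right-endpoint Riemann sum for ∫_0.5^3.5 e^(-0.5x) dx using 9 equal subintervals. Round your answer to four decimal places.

1.1120

Δx = (3.5 − 0.5)/9 = 1/3.
Right endpoints: 5/6, 7/6, 1.5, 11/6, 13/6, 2.5, 17/6, 19/6, 3.5.
f(5/6) ≈ 0.6592, f(7/6) ≈ 0.5580, f(1.5) ≈ 0.4724, f(11/6) ≈ 0.3998, f(13/6) ≈ 0.3385, f(2.5) ≈ 0.2865, f(17/6) ≈ 0.2425, f(19/6) ≈ 0.2053, f(3.5) ≈ 0.1738.
Sum = Δx · [f(5/6) + f(7/6) + f(1.5) + ...].
Sum ≈ 1.1120.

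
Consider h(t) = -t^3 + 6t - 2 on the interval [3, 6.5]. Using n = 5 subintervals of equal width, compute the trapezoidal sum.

-337.33875

Δt = (6.5 − 3)/5 = 0.7.
h(3) = -11, h(3.7) = -30.453, h(4.4) = -60.784, h(5.1) = -104.051, h(5.8) = -162.312, h(6.5) = -237.625.
T_5 = (Δt/2)·[h(t_0) + 2h(t_1) + ... + 2h(t_{4}) + h(t_5)].
Sum = -337.33875.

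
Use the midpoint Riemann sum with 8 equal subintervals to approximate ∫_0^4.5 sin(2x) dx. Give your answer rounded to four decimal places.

Δx = (4.5 − 0)/8 = 0.5625.
Midpoints: 0.28125, 0.84375, 1.40625, 1.96875, 2.53125, 3.09375, 3.65625, 4.21875.
f(0.28125) ≈ 0.5333, f(0.84375) ≈ 0.9932, f(1.40625) ≈ 0.3232, f(1.96875) ≈ -0.7145, f(2.53125) ≈ -0.9393, f(3.09375) ≈ -0.0955, f(3.65625) ≈ 0.8569, f(4.21875) ≈ 0.8345.
Sum = Δx · [f(0.28125) + f(0.84375) + f(1.40625) + ...].
Sum ≈ 1.0079.

1.0079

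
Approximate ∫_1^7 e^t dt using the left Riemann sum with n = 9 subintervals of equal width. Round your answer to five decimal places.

769.49498

Δt = (7 − 1)/9 = 2/3.
Left endpoints: 1, 5/3, 7/3, 3, 11/3, 13/3, 5, 17/3, 19/3.
f(1) ≈ 2.71828, f(5/3) ≈ 5.29449, f(7/3) ≈ 10.31226, f(3) ≈ 20.08554, f(11/3) ≈ 39.12128, f(13/3) ≈ 76.19786, f(5) ≈ 148.41316, f(17/3) ≈ 289.06936, f(19/3) ≈ 563.03024.
Sum = Δt · [f(1) + f(5/3) + f(7/3) + ...].
Sum ≈ 769.49498.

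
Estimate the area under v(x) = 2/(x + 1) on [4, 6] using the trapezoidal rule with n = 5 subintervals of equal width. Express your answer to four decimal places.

Δx = (6 − 4)/5 = 0.4.
v(4) = 0.4, v(4.4) = 10/27, v(4.8) = 10/29, v(5.2) = 10/31, v(5.6) = 10/33, v(6) = 2/7.
T_5 = (Δx/2)·[v(x_0) + 2v(x_1) + ... + 2v(x_{4}) + v(x_5)].
Sum ≈ 0.6735.

0.6735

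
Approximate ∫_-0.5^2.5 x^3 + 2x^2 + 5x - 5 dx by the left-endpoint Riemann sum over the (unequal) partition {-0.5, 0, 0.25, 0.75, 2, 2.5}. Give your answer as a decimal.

Subinterval widths: 0.5, 0.25, 0.5, 1.25, 0.5.
Left endpoints: -0.5, 0, 0.25, 0.75, 2.
f(-0.5) = -7.125, f(0) = -5, f(0.25) = -3.609375, f(0.75) = 0.296875, f(2) = 21.
Sum = Σ Δx_i · f(x_i).
Sum = 4.25390625.

4.25390625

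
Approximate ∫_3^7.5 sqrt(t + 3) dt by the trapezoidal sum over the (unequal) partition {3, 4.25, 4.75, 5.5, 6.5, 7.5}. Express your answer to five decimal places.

Subinterval widths: 1.25, 0.5, 0.75, 1, 1.
f(3) ≈ 2.44949, f(4.25) ≈ 2.69258, f(4.75) ≈ 2.78388, f(5.5) ≈ 2.91548, f(6.5) ≈ 3.08221, f(7.5) ≈ 3.24037.
On each subinterval the trapezoid contributes (Δt_i/2)·[f(t_{i-1}) + f(t_i)].
Sum ≈ 12.88030.

12.88030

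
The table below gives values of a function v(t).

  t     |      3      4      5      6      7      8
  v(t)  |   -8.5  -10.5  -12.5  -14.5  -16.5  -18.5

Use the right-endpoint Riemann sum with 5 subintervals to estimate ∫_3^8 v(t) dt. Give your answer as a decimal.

-72.5

Δt = 1.
Sum = 1·[(-10.5) + (-12.5) + (-14.5) + (-16.5) + (-18.5)] = -72.5.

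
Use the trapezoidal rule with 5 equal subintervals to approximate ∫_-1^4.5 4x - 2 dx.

Δx = (4.5 − (-1))/5 = 1.1.
f(-1) = -6, f(0.1) = -1.6, f(1.2) = 2.8, f(2.3) = 7.2, f(3.4) = 11.6, f(4.5) = 16.
T_5 = (Δx/2)·[f(x_0) + 2f(x_1) + ... + 2f(x_{4}) + f(x_5)].
Sum = 27.5.

27.5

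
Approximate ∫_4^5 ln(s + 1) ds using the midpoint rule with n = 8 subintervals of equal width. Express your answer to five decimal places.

1.70339

Δs = (5 − 4)/8 = 0.125.
Midpoints: 4.0625, 4.1875, 4.3125, 4.4375, 4.5625, 4.6875, 4.8125, 4.9375.
f(4.0625) ≈ 1.62186, f(4.1875) ≈ 1.64625, f(4.3125) ≈ 1.67006, f(4.4375) ≈ 1.69332, f(4.5625) ≈ 1.71605, f(4.6875) ≈ 1.73827, f(4.8125) ≈ 1.76001, f(4.9375) ≈ 1.78129.
Sum = Δs · [f(4.0625) + f(4.1875) + f(4.3125) + ...].
Sum ≈ 1.70339.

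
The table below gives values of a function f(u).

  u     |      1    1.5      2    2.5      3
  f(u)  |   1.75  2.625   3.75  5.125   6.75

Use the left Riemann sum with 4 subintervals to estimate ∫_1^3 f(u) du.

6.625

Δu = 0.5.
Sum = 0.5·[1.75 + 2.625 + 3.75 + 5.125] = 6.625.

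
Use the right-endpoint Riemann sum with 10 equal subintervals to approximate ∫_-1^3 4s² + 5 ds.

Δs = (3 − (-1))/10 = 0.4.
Right endpoints: -0.6, -0.2, 0.2, 0.6, 1, 1.4, 1.8, 2.2, 2.6, 3.
f(-0.6) = 6.44, f(-0.2) = 5.16, f(0.2) = 5.16, f(0.6) = 6.44, f(1) = 9, f(1.4) = 12.84, f(1.8) = 17.96, f(2.2) = 24.36, f(2.6) = 32.04, f(3) = 41.
Sum = Δs · [f(-0.6) + f(-0.2) + f(0.2) + ...].
Sum = 64.16.

64.16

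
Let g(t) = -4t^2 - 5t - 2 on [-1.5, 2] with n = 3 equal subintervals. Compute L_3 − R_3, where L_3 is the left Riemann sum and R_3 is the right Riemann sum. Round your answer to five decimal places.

28.58333

L_3 ≈ -15.4259259.
R_3 ≈ -44.0092593.
L_3 − R_3 ≈ 28.58333.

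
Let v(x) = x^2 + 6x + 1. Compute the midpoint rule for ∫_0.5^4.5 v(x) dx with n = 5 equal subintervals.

Δx = (4.5 − 0.5)/5 = 0.8.
Midpoints: 0.9, 1.7, 2.5, 3.3, 4.1.
v(0.9) = 7.21, v(1.7) = 14.09, v(2.5) = 22.25, v(3.3) = 31.69, v(4.1) = 42.41.
Sum = Δx · [v(0.9) + v(1.7) + v(2.5) + v(3.3) + v(4.1)].
Sum = 94.12.

94.12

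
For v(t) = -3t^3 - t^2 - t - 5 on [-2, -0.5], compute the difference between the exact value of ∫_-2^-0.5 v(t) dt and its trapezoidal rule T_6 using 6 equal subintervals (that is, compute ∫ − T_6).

-0.16015625

Exact integral: ∫_-2^-0.5 v(t) dt = 3.703125.
T_6 = 3.86328125.
Error = 3.703125 − 3.86328125 = -0.16015625.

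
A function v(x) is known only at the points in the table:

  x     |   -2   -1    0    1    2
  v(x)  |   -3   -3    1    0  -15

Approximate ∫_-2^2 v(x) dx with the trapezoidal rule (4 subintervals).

-11

Δx = 1.
T_4 = (1/2)·[(-3) + 2·(-3) + 2·1 + 2·0 + (-15)] = -11.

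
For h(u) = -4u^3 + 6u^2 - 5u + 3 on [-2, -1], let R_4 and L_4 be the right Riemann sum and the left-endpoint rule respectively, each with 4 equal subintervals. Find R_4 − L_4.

-12.75

R_4 = 33.375.
L_4 = 46.125.
R_4 − L_4 = -12.75.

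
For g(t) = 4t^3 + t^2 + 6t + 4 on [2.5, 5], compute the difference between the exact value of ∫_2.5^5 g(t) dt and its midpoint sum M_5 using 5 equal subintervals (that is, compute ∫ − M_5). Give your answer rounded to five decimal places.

2.39583

Exact integral: ∫_2.5^5 g(t) dt ≈ 688.6458333.
M_5 = 686.25.
Error ≈ 688.6458333 − 686.25 ≈ 2.39583.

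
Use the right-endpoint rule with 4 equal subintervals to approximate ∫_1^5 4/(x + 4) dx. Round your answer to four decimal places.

2.1825

Δx = (5 − 1)/4 = 1.
Right endpoints: 2, 3, 4, 5.
f(2) = 2/3, f(3) = 4/7, f(4) = 0.5, f(5) = 4/9.
Sum = Δx · [f(2) + f(3) + f(4) + f(5)].
Sum ≈ 2.1825.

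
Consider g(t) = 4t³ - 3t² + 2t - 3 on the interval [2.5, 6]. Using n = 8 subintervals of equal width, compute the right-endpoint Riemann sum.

1238.5078125

Δt = (6 − 2.5)/8 = 0.4375.
Right endpoints: 2.9375, 3.375, 3.8125, 4.25, 4.6875, 5.125, 5.5625, 6.
g(2.9375) = 80259/1024, g(3.375) = 123.3515625, g(3.8125) = 187065/1024, g(4.25) = 258.375, g(4.6875) = 360903/1024, g(5.125) = 466.8984375, g(5.5625) = 618237/1024, g(6) = 765.
Sum = Δt · [g(2.9375) + g(3.375) + g(3.8125) + ...].
Sum = 1238.5078125.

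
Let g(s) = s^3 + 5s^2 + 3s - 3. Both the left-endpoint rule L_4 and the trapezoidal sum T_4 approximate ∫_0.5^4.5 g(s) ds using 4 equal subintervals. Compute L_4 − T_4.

L_4 = 179.
T_4 = 280.5.
L_4 − T_4 = -101.5.

-101.5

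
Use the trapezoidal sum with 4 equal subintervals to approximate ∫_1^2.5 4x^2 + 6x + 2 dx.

38.390625

Δx = (2.5 − 1)/4 = 0.375.
f(1) = 12, f(1.375) = 17.8125, f(1.75) = 24.75, f(2.125) = 32.8125, f(2.5) = 42.
T_4 = (Δx/2)·[f(x_0) + 2f(x_1) + 2f(x_2) + 2f(x_3) + f(x_4)].
Sum = 38.390625.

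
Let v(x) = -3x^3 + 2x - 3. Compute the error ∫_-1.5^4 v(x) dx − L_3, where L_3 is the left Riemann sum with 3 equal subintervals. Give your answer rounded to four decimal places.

Exact integral: ∫_-1.5^4 v(x) dx = -190.953125.
L_3 ≈ -50.416667.
Error ≈ -190.953125 − (-50.416667) ≈ -140.5365.

-140.5365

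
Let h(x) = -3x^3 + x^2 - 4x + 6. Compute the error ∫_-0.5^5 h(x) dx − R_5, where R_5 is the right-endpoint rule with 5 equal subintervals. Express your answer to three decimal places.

Exact integral: ∫_-0.5^5 h(x) dx ≈ -443.49479.
R_5 = -669.79.
Error ≈ -443.49479 − (-669.79) ≈ 226.295.

226.295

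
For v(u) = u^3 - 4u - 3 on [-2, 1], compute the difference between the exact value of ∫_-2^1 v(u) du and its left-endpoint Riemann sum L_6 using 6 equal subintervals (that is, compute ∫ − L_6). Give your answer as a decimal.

Exact integral: ∫_-2^1 v(u) du = -6.75.
L_6 = -6.1875.
Error = -6.75 − (-6.1875) = -0.5625.

-0.5625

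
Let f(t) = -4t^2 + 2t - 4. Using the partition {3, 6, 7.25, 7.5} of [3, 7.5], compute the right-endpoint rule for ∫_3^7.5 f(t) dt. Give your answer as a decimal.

-711.1875

Subinterval widths: 3, 1.25, 0.25.
Right endpoints: 6, 7.25, 7.5.
f(6) = -136, f(7.25) = -199.75, f(7.5) = -214.
Sum = Σ Δt_i · f(t_i).
Sum = -711.1875.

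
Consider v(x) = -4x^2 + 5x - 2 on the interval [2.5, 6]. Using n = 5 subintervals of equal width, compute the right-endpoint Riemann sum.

-236.46

Δx = (6 − 2.5)/5 = 0.7.
Right endpoints: 3.2, 3.9, 4.6, 5.3, 6.
v(3.2) = -26.96, v(3.9) = -43.34, v(4.6) = -63.64, v(5.3) = -87.86, v(6) = -116.
Sum = Δx · [v(3.2) + v(3.9) + v(4.6) + v(5.3) + v(6)].
Sum = -236.46.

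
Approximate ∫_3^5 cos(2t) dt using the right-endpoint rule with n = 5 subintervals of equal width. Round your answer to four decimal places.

-0.4850

Δt = (5 − 3)/5 = 0.4.
Right endpoints: 3.4, 3.8, 4.2, 4.6, 5.
f(3.4) ≈ 0.8694, f(3.8) ≈ 0.2513, f(4.2) ≈ -0.5193, f(4.6) ≈ -0.9748, f(5) ≈ -0.8391.
Sum = Δt · [f(3.4) + f(3.8) + f(4.2) + f(4.6) + f(5)].
Sum ≈ -0.4850.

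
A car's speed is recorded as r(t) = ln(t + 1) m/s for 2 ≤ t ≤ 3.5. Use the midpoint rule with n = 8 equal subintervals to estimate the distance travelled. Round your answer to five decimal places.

1.97267

Δt = (3.5 − 2)/8 = 0.1875.
Midpoints: 2.09375, 2.28125, 2.46875, 2.65625, 2.84375, 3.03125, 3.21875, 3.40625.
r(2.09375) ≈ 1.12938, r(2.28125) ≈ 1.18822, r(2.46875) ≈ 1.24379, r(2.65625) ≈ 1.29644, r(2.84375) ≈ 1.34645, r(3.03125) ≈ 1.39408, r(3.21875) ≈ 1.43954, r(3.40625) ≈ 1.48302.
Sum = Δt · [r(2.09375) + r(2.28125) + r(2.46875) + ...].
Sum ≈ 1.97267.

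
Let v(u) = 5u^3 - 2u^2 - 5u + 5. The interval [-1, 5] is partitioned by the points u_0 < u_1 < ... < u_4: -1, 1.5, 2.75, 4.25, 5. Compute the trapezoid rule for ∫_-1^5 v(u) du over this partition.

713.42578125

Subinterval widths: 2.5, 1.25, 1.5, 0.75.
v(-1) = 3, v(1.5) = 9.875, v(2.75) = 80.109375, v(4.25) = 331.453125, v(5) = 555.
On each subinterval the trapezoid contributes (Δu_i/2)·[v(u_{i-1}) + v(u_i)].
Sum = 713.42578125.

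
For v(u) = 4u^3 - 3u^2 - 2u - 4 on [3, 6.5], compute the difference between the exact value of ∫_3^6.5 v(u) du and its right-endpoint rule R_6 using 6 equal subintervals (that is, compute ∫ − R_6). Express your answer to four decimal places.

Exact integral: ∫_3^6.5 v(u) du = 1409.1875.
R_6 ≈ 1677.666667.
Error ≈ 1409.1875 − 1677.666667 ≈ -268.4792.

-268.4792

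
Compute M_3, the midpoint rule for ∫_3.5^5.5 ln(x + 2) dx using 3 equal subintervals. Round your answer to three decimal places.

3.737

Δx = (5.5 − 3.5)/3 = 2/3.
Midpoints: 23/6, 4.5, 31/6.
f(23/6) ≈ 1.764, f(4.5) ≈ 1.872, f(31/6) ≈ 1.969.
Sum = Δx · [f(23/6) + f(4.5) + f(31/6)].
Sum ≈ 3.737.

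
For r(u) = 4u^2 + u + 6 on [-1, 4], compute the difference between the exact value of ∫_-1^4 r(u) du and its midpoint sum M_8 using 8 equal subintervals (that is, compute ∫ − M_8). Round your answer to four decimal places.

0.6510

Exact integral: ∫_-1^4 r(u) du ≈ 124.166667.
M_8 = 123.515625.
Error ≈ 124.166667 − 123.515625 ≈ 0.6510.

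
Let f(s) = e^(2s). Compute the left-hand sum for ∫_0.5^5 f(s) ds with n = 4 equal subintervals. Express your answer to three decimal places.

Δs = (5 − 0.5)/4 = 1.125.
Left endpoints: 0.5, 1.625, 2.75, 3.875.
f(0.5) ≈ 2.718, f(1.625) ≈ 25.790, f(2.75) ≈ 244.692, f(3.875) ≈ 2321.572.
Sum = Δs · [f(0.5) + f(1.625) + f(2.75) + f(3.875)].
Sum ≈ 2919.120.

2919.120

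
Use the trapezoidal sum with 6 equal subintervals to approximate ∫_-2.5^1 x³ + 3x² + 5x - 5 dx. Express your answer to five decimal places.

Δx = (1 − (-2.5))/6 = 7/12.
f(-2.5) = -14.375, f(-23/12) = -18323/1728, f(-4/3) = -235/27, f(-0.75) = -7.484375, f(-1/6) = -1243/216, f(5/12) = -4015/1728, f(1) = 4.
T_6 = (Δx/2)·[f(x_0) + 2f(x_1) + ... + 2f(x_{5}) + f(x_6)].
Sum ≈ -23.36675.

-23.36675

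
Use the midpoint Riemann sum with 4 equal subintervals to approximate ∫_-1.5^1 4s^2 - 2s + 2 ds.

11.7578125

Δs = (1 − (-1.5))/4 = 0.625.
Midpoints: -1.1875, -0.5625, 0.0625, 0.6875.
f(-1.1875) = 10.015625, f(-0.5625) = 4.390625, f(0.0625) = 1.890625, f(0.6875) = 2.515625.
Sum = Δs · [f(-1.1875) + f(-0.5625) + f(0.0625) + f(0.6875)].
Sum = 11.7578125.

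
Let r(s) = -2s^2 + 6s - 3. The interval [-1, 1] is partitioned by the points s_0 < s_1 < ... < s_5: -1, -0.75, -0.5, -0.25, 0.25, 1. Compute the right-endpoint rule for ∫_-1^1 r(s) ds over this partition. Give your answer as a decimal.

Subinterval widths: 0.25, 0.25, 0.25, 0.5, 0.75.
Right endpoints: -0.75, -0.5, -0.25, 0.25, 1.
r(-0.75) = -8.625, r(-0.5) = -6.5, r(-0.25) = -4.625, r(0.25) = -1.625, r(1) = 1.
Sum = Σ Δs_i · r(s_i).
Sum = -5.

-5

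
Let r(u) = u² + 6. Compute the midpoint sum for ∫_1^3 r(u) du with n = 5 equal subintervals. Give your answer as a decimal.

20.64

Δu = (3 − 1)/5 = 0.4.
Midpoints: 1.2, 1.6, 2, 2.4, 2.8.
r(1.2) = 7.44, r(1.6) = 8.56, r(2) = 10, r(2.4) = 11.76, r(2.8) = 13.84.
Sum = Δu · [r(1.2) + r(1.6) + r(2) + r(2.4) + r(2.8)].
Sum = 20.64.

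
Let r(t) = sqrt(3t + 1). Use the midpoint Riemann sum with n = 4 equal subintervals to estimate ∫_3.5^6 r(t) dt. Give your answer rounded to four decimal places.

9.7395

Δt = (6 − 3.5)/4 = 0.625.
Midpoints: 3.8125, 4.4375, 5.0625, 5.6875.
r(3.8125) ≈ 3.5267, r(4.4375) ≈ 3.7832, r(5.0625) ≈ 4.0234, r(5.6875) ≈ 4.2500.
Sum = Δt · [r(3.8125) + r(4.4375) + r(5.0625) + r(5.6875)].
Sum ≈ 9.7395.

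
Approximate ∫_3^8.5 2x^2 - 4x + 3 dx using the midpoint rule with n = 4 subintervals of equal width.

Δx = (8.5 − 3)/4 = 1.375.
Midpoints: 3.6875, 5.0625, 6.4375, 7.8125.
f(3.6875) = 15.4453125, f(5.0625) = 34.0078125, f(6.4375) = 60.1328125, f(7.8125) = 93.8203125.
Sum = Δx · [f(3.6875) + f(5.0625) + f(6.4375) + f(7.8125)].
Sum = 279.68359375.

279.68359375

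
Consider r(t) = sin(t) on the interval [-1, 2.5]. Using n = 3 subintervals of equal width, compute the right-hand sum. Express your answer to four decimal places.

Δt = (2.5 − (-1))/3 = 7/6.
Right endpoints: 1/6, 4/3, 2.5.
r(1/6) ≈ 0.1659, r(4/3) ≈ 0.9719, r(2.5) ≈ 0.5985.
Sum = Δt · [r(1/6) + r(4/3) + r(2.5)].
Sum ≈ 2.0257.

2.0257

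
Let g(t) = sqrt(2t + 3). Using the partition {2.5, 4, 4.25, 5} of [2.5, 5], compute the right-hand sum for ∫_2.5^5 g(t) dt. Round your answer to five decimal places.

8.52689

Subinterval widths: 1.5, 0.25, 0.75.
Right endpoints: 4, 4.25, 5.
g(4) ≈ 3.31662, g(4.25) ≈ 3.39116, g(5) ≈ 3.60555.
Sum = Σ Δt_i · g(t_i).
Sum ≈ 8.52689.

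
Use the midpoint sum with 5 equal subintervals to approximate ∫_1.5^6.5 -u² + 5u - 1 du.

Δu = (6.5 − 1.5)/5 = 1.
Midpoints: 2, 3, 4, 5, 6.
f(2) = 5, f(3) = 5, f(4) = 3, f(5) = -1, f(6) = -7.
Sum = Δu · [f(2) + f(3) + f(4) + f(5) + f(6)].
Sum = 5.

5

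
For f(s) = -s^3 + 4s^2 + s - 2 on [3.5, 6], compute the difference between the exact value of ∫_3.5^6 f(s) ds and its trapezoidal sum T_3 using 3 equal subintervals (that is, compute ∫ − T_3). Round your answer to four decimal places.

2.9659

Exact integral: ∫_3.5^6 f(s) ds ≈ -48.776042.
T_3 ≈ -51.741898.
Error ≈ -48.776042 − (-51.741898) ≈ 2.9659.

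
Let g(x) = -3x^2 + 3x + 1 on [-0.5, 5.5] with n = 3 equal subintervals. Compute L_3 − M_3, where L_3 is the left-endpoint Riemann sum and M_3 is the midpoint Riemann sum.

L_3 = -55.5.
M_3 = -109.5.
L_3 − M_3 = 54.

54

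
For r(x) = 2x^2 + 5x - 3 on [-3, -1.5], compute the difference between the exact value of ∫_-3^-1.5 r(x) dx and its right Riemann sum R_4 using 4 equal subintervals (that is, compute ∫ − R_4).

1.0546875

Exact integral: ∫_-3^-1.5 r(x) dx = -5.625.
R_4 = -6.6796875.
Error = -5.625 − (-6.6796875) = 1.0546875.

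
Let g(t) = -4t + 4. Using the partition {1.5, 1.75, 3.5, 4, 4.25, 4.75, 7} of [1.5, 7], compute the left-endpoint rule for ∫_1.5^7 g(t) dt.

-54

Subinterval widths: 0.25, 1.75, 0.5, 0.25, 0.5, 2.25.
Left endpoints: 1.5, 1.75, 3.5, 4, 4.25, 4.75.
g(1.5) = -2, g(1.75) = -3, g(3.5) = -10, g(4) = -12, g(4.25) = -13, g(4.75) = -15.
Sum = Σ Δt_i · g(t_i).
Sum = -54.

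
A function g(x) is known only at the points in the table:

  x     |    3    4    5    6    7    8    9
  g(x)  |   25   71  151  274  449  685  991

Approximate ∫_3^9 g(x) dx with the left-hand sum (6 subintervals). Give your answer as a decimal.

1655

Δx = 1.
Sum = 1·[25 + 71 + 151 + 274 + 449 + 685] = 1655.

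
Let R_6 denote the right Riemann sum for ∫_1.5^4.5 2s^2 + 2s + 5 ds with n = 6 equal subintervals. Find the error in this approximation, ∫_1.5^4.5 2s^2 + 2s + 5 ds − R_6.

Exact integral: ∫_1.5^4.5 f(s) ds = 91.5.
R_6 = 102.25.
Error = 91.5 − 102.25 = -10.75.

-10.75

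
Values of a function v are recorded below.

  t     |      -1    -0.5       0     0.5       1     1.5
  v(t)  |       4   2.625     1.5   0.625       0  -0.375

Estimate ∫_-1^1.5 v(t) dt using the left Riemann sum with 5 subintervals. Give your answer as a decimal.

Δt = 0.5.
Sum = 0.5·[4 + 2.625 + 1.5 + 0.625 + 0] = 4.375.

4.375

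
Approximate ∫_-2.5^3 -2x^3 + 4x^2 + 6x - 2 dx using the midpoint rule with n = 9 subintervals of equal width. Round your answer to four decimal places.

32.6867

Δx = (3 − (-2.5))/9 = 11/18.
Midpoints: -79/36, -19/12, -35/36, -13/36, 0.25, 31/36, 53/36, 25/12, 97/36.
f(-79/36) = 588583/23328, f(-19/12) = 5587/864, f(-35/36) = -51661/23328, f(-13/36) = -82835/23328, f(0.25) = -0.28125, f(31/36) = 113273/23328, f(53/36) = 212779/23328, f(25/12) = 8447/864, f(97/36) = 95255/23328.
Sum = Δx · [f(-79/36) + f(-19/12) + f(-35/36) + ...].
Sum ≈ 32.6867.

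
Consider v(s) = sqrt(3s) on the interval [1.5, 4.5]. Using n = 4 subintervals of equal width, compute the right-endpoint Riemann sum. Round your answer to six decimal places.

Δs = (4.5 − 1.5)/4 = 0.75.
Right endpoints: 2.25, 3, 3.75, 4.5.
v(2.25) ≈ 2.598076, v(3) ≈ 3.000000, v(3.75) ≈ 3.354102, v(4.5) ≈ 3.674235.
Sum = Δs · [v(2.25) + v(3) + v(3.75) + v(4.5)].
Sum ≈ 9.469810.

9.469810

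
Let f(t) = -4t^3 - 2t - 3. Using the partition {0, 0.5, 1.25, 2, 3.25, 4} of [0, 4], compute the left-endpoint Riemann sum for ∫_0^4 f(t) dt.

Subinterval widths: 0.5, 0.75, 0.75, 1.25, 0.75.
Left endpoints: 0, 0.5, 1.25, 2, 3.25.
f(0) = -3, f(0.5) = -4.5, f(1.25) = -13.3125, f(2) = -39, f(3.25) = -146.8125.
Sum = Σ Δt_i · f(t_i).
Sum = -173.71875.

-173.71875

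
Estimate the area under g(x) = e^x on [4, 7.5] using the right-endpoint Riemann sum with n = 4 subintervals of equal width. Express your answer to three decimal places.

2631.048

Δx = (7.5 − 4)/4 = 0.875.
Right endpoints: 4.875, 5.75, 6.625, 7.5.
g(4.875) ≈ 130.974, g(5.75) ≈ 314.191, g(6.625) ≈ 753.704, g(7.5) ≈ 1808.042.
Sum = Δx · [g(4.875) + g(5.75) + g(6.625) + g(7.5)].
Sum ≈ 2631.048.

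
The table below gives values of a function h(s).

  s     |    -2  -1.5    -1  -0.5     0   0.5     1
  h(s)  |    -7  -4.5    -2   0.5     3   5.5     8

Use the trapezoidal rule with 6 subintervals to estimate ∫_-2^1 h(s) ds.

Δs = 0.5.
T_6 = (0.5/2)·[(-7) + 2·(-4.5) + 2·(-2) + 2·0.5 + 2·3 + 2·5.5 + 8] = 1.5.

1.5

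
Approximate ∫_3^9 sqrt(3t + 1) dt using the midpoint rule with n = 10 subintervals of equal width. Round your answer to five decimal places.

Δt = (9 − 3)/10 = 0.6.
Midpoints: 3.3, 3.9, 4.5, 5.1, 5.7, 6.3, 6.9, 7.5, 8.1, 8.7.
f(3.3) ≈ 3.30151, f(3.9) ≈ 3.56371, f(4.5) ≈ 3.80789, f(5.1) ≈ 4.03733, f(5.7) ≈ 4.25441, f(6.3) ≈ 4.46094, f(6.9) ≈ 4.65833, f(7.5) ≈ 4.84768, f(8.1) ≈ 5.02991, f(8.7) ≈ 5.20577.
Sum = Δt · [f(3.3) + f(3.9) + f(4.5) + ...].
Sum ≈ 25.90048.

25.90048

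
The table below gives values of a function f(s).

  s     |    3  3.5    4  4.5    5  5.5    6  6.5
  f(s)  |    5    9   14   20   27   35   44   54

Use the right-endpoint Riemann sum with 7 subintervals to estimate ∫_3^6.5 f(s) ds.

Δs = 0.5.
Sum = 0.5·[9 + 14 + 20 + 27 + 35 + 44 + 54] = 101.5.

101.5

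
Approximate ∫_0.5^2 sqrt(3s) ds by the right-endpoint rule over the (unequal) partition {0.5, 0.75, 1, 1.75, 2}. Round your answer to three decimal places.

3.139

Subinterval widths: 0.25, 0.25, 0.75, 0.25.
Right endpoints: 0.75, 1, 1.75, 2.
f(0.75) ≈ 1.500, f(1) ≈ 1.732, f(1.75) ≈ 2.291, f(2) ≈ 2.449.
Sum = Σ Δs_i · f(s_i).
Sum ≈ 3.139.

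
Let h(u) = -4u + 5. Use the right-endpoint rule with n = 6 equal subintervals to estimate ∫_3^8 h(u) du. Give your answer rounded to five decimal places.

-93.33333

Δu = (8 − 3)/6 = 5/6.
Right endpoints: 23/6, 14/3, 5.5, 19/3, 43/6, 8.
h(23/6) = -31/3, h(14/3) = -41/3, h(5.5) = -17, h(19/3) = -61/3, h(43/6) = -71/3, h(8) = -27.
Sum = Δu · [h(23/6) + h(14/3) + h(5.5) + ...].
Sum ≈ -93.33333.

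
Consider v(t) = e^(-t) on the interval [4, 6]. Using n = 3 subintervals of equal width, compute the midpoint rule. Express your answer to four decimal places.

0.0155

Δt = (6 − 4)/3 = 2/3.
Midpoints: 13/3, 5, 17/3.
v(13/3) ≈ 0.0131, v(5) ≈ 0.0067, v(17/3) ≈ 0.0035.
Sum = Δt · [v(13/3) + v(5) + v(17/3)].
Sum ≈ 0.0155.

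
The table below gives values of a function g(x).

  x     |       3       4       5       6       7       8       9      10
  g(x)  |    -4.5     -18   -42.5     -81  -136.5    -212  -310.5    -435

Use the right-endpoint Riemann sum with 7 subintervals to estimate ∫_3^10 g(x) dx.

Δx = 1.
Sum = 1·[(-18) + (-42.5) + (-81) + (-136.5) + (-212) + (-310.5) + (-435)] = -1235.5.

-1235.5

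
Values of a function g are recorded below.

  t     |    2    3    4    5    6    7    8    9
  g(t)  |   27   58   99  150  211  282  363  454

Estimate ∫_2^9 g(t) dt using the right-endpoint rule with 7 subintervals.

Δt = 1.
Sum = 1·[58 + 99 + 150 + 211 + 282 + 363 + 454] = 1617.

1617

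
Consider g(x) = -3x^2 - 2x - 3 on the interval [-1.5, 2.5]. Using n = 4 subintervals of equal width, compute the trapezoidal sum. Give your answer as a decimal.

-37

Δx = (2.5 − (-1.5))/4 = 1.
g(-1.5) = -6.75, g(-0.5) = -2.75, g(0.5) = -4.75, g(1.5) = -12.75, g(2.5) = -26.75.
T_4 = (Δx/2)·[g(x_0) + 2g(x_1) + 2g(x_2) + 2g(x_3) + g(x_4)].
Sum = -37.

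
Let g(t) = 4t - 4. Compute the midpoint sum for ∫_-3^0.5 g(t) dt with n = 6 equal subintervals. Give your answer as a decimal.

-31.5

Δt = (0.5 − (-3))/6 = 7/12.
Midpoints: -65/24, -2.125, -37/24, -23/24, -0.375, 5/24.
g(-65/24) = -89/6, g(-2.125) = -12.5, g(-37/24) = -61/6, g(-23/24) = -47/6, g(-0.375) = -5.5, g(5/24) = -19/6.
Sum = Δt · [g(-65/24) + g(-2.125) + g(-37/24) + ...].
Sum = -31.5.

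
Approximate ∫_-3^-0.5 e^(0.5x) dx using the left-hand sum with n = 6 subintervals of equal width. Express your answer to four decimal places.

Δx = (-0.5 − (-3))/6 = 5/12.
Left endpoints: -3, -31/12, -13/6, -1.75, -4/3, -11/12.
f(-3) ≈ 0.2231, f(-31/12) ≈ 0.2748, f(-13/6) ≈ 0.3385, f(-1.75) ≈ 0.4169, f(-4/3) ≈ 0.5134, f(-11/12) ≈ 0.6323.
Sum = Δx · [f(-3) + f(-31/12) + f(-13/6) + ...].
Sum ≈ 0.9996.

0.9996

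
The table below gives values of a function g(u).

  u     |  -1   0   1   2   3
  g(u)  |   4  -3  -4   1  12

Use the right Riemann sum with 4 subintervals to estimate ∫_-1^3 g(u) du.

6

Δu = 1.
Sum = 1·[(-3) + (-4) + 1 + 12] = 6.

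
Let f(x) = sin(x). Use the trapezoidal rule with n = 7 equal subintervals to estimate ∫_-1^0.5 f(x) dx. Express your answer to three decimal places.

Δx = (0.5 − (-1))/7 = 3/14.
f(-1) ≈ -0.841, f(-11/14) ≈ -0.707, f(-4/7) ≈ -0.541, f(-5/14) ≈ -0.350, f(-1/7) ≈ -0.142, f(1/14) ≈ 0.071, f(2/7) ≈ 0.282, f(0.5) ≈ 0.479.
T_7 = (Δx/2)·[f(x_0) + 2f(x_1) + ... + 2f(x_{6}) + f(x_7)].
Sum ≈ -0.336.

-0.336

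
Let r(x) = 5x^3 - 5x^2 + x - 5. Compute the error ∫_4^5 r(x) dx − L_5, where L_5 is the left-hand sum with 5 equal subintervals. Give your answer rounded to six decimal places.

Exact integral: ∫_4^5 r(x) dx ≈ 359.08333333.
L_5 = 333.4.
Error ≈ 359.08333333 − 333.4 ≈ 25.683333.

25.683333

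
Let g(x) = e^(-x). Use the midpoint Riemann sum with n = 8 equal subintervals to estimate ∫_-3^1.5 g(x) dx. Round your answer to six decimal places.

19.602945

Δx = (1.5 − (-3))/8 = 0.5625.
Midpoints: -2.71875, -2.15625, -1.59375, -1.03125, -0.46875, 0.09375, 0.65625, 1.21875.
g(-2.71875) ≈ 15.161359, g(-2.15625) ≈ 8.638682, g(-1.59375) ≈ 4.922173, g(-1.03125) ≈ 2.804569, g(-0.46875) ≈ 1.597995, g(0.09375) ≈ 0.910510, g(0.65625) ≈ 0.518793, g(1.21875) ≈ 0.295599.
Sum = Δx · [g(-2.71875) + g(-2.15625) + g(-1.59375) + ...].
Sum ≈ 19.602945.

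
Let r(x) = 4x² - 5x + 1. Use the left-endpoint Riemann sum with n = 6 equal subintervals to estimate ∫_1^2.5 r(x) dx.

Δx = (2.5 − 1)/6 = 0.25.
Left endpoints: 1, 1.25, 1.5, 1.75, 2, 2.25.
r(1) = 0, r(1.25) = 1, r(1.5) = 2.5, r(1.75) = 4.5, r(2) = 7, r(2.25) = 10.
Sum = Δx · [r(1) + r(1.25) + r(1.5) + ...].
Sum = 6.25.

6.25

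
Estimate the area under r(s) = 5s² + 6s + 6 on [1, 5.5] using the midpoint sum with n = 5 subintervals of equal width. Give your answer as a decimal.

388.85625

Δs = (5.5 − 1)/5 = 0.9.
Midpoints: 1.45, 2.35, 3.25, 4.15, 5.05.
r(1.45) = 25.2125, r(2.35) = 47.7125, r(3.25) = 78.3125, r(4.15) = 117.0125, r(5.05) = 163.8125.
Sum = Δs · [r(1.45) + r(2.35) + r(3.25) + r(4.15) + r(5.05)].
Sum = 388.85625.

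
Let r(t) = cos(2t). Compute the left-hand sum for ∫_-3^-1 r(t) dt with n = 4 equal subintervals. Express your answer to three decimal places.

Δt = (-1 − (-3))/4 = 0.5.
Left endpoints: -3, -2.5, -2, -1.5.
r(-3) ≈ 0.960, r(-2.5) ≈ 0.284, r(-2) ≈ -0.654, r(-1.5) ≈ -0.990.
Sum = Δt · [r(-3) + r(-2.5) + r(-2) + r(-1.5)].
Sum ≈ -0.200.

-0.200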